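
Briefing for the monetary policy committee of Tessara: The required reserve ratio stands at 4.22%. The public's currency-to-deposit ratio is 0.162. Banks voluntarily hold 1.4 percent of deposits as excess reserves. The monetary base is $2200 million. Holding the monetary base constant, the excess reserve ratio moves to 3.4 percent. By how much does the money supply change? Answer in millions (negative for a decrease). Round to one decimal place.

-983.7 million

Initially m₁ = (1 + 0.162) / (0.0422 + 0.014 + 0.162) ≈ 5.325390, so M₁ = 5.325390 × 2200 = 11715.858 million.
After the change m₂ = (1 + 0.162) / (0.0422 + 0.034 + 0.162) ≈ 4.878254, so M₂ = 4.878254 × 2200 = 10732.1588 million.
ΔM = M₂ − M₁ = 10732.1588 − 11715.858 = -983.6992 million.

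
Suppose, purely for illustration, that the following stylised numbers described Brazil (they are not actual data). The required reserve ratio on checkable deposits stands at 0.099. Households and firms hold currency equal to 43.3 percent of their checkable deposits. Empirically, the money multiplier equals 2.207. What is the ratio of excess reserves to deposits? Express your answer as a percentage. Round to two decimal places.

11.73%

Using m = 2.207. Since m = (1 + c)/(c + rr + e), the denominator satisfies c + rr + e = (1 + c)/m = (1 + 0.433) / 2.207 ≈ 0.649298.
With c = 0.433 and rr = 0.099, the ratio of excess reserves to deposits is 0.649298 − 0.433 − 0.099 = 0.117298.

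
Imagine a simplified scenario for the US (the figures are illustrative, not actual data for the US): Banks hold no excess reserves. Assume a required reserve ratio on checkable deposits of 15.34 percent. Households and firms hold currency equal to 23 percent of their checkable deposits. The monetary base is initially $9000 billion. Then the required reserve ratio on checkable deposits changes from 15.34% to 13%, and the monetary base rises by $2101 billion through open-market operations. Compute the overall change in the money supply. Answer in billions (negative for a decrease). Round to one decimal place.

$9055.2 billion

Before: m₁ = (1 + 0.23) / (0.1534 + 0.23) ≈ 3.2081377, MB₁ = 9000, so M₁ = 3.2081377 × 9000 = 28873.2393 billion.
After: m₂ = (1 + 0.23) / (0.13 + 0.23) ≈ 3.4166667, MB₂ = 9000 + 2101 = 11101, so M₂ = 3.4166667 × 11101 ≈ 37928.417 billion.
ΔM = M₂ − M₁ = 37928.417 − 28873.2393 = 9055.1777 billion.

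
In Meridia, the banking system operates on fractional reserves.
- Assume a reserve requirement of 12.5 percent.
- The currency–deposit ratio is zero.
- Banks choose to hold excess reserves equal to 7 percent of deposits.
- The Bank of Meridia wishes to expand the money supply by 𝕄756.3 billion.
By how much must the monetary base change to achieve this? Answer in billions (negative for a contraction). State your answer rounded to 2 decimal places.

The money multiplier is m = 1 / (rr + e) = 1 / (0.125 + 0.07) ≈ 5.128205.
ΔMB = ΔM / m = (+756.3) / 5.128205 ≈ 147.4785 billion.

𝕄147.48 billion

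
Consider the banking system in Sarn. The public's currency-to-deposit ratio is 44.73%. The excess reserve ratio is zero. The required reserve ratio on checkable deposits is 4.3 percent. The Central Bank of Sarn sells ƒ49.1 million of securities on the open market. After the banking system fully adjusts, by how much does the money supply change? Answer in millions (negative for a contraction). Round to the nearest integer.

The money multiplier is m = (1 + c) / (rr + c) = (1 + 0.4473) / (0.043 + 0.4473) ≈ 2.9519.
The sale removes 49.1 million of base, so ΔM = m × ΔMB = 2.9519 × (−49.1) ≈ -144.9383 million.

-145 million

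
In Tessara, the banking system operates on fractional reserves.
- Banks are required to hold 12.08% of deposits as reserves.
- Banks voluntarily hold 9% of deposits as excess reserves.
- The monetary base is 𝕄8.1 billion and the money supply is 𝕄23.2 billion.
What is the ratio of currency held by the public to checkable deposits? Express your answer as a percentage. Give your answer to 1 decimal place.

21.3%

Using m = M/MB = 23.2/8.1 ≈ 2.864198. From m = (1 + c)/(c + rr + e), rearranging gives 1 + c = m·(c + rr + e), so c·(1 − m) = m·(rr + e) − 1.
Hence c = [m·(rr + e) − 1]/(1 − m) = [2.864198 × (0.1208 + 0.09) − 1] / (1 − 2.864198) ≈ 0.212546.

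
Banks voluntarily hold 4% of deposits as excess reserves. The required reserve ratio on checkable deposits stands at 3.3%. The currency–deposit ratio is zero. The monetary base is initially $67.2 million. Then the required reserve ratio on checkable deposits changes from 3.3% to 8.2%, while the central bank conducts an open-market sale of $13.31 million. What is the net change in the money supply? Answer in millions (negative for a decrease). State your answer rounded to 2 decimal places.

Before: m₁ = 1 / (0.033 + 0.04) ≈ 13.69863, MB₁ = 67.2, so M₁ = 13.69863 × 67.2 ≈ 920.5479 million.
After: m₂ = 1 / (0.082 + 0.04) ≈ 8.19672, MB₂ = 67.2 − 13.31 = 53.89, so M₂ = 8.19672 × 53.89 ≈ 441.7212 million.
ΔM = M₂ − M₁ = 441.7212 − 920.5479 = -478.8267 million.

-478.83 million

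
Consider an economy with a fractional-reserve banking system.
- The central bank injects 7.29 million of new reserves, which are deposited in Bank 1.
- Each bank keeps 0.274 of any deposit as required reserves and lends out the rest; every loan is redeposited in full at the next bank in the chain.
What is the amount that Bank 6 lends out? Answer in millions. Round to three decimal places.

1.067 million

Each bank lends a fraction (1 − rr) = 0.7260 of the deposit it receives, so Bank 6 receives 7.29·0.7260^5 and lends 7.29·0.7260^6 ≈ 1.0674 million.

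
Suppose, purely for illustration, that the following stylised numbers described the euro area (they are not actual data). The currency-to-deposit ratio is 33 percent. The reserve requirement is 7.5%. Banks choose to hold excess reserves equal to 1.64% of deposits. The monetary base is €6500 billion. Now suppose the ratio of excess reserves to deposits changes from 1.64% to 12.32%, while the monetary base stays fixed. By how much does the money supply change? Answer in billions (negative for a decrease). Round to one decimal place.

Initially m₁ = (1 + 0.33) / (0.075 + 0.0164 + 0.33) ≈ 3.156146, so M₁ = 3.156146 × 6500 = 20514.949 billion.
After the change m₂ = (1 + 0.33) / (0.075 + 0.1232 + 0.33) ≈ 2.517986, so M₂ = 2.517986 × 6500 = 16366.909 billion.
ΔM = M₂ − M₁ = 16366.909 − 20514.949 = -4148.04 billion.

-4148.0 billion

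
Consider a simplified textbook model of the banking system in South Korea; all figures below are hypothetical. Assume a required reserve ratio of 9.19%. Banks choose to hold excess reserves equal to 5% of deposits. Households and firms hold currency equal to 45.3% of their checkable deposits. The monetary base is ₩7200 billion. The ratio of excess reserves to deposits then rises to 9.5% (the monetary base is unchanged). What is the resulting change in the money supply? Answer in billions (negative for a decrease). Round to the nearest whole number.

Initially m₁ = (1 + 0.453) / (0.0919 + 0.05 + 0.453) ≈ 2.44243, so M₁ = 2.44243 × 7200 = 17585.496 billion.
After the change m₂ = (1 + 0.453) / (0.0919 + 0.095 + 0.453) ≈ 2.27067, so M₂ = 2.27067 × 7200 = 16348.824 billion.
ΔM = M₂ − M₁ = 16348.824 − 17585.496 = -1236.672 billion.

-1237 billion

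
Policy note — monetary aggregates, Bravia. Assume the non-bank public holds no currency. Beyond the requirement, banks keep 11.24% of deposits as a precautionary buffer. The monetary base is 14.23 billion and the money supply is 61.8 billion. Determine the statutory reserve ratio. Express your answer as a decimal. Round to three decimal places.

Using m = M/MB = 61.8/14.23 ≈ 4.342937. Since m = (1 + c)/(c + rr + e), the denominator satisfies c + rr + e = (1 + c)/m = (1 + 0) / 4.342937 ≈ 0.230259.
With c = 0 and e = 0.1124, the statutory reserve ratio is 0.230259 − 0 − 0.1124 = 0.117859.

0.118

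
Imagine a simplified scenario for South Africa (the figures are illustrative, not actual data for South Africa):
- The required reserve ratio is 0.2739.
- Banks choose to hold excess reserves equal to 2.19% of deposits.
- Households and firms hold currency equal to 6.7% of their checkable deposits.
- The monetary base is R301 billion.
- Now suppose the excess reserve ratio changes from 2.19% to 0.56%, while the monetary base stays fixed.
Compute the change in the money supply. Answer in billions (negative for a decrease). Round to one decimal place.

Initially m₁ = (1 + 0.067) / (0.2739 + 0.0219 + 0.067) ≈ 2.94101, so M₁ = 2.94101 × 301 ≈ 885.244 billion.
After the change m₂ = (1 + 0.067) / (0.2739 + 0.0056 + 0.067) ≈ 3.07937, so M₂ = 3.07937 × 301 ≈ 926.8904 billion.
ΔM = M₂ − M₁ = 926.8904 − 885.244 = 41.6464 billion.

R41.6 billion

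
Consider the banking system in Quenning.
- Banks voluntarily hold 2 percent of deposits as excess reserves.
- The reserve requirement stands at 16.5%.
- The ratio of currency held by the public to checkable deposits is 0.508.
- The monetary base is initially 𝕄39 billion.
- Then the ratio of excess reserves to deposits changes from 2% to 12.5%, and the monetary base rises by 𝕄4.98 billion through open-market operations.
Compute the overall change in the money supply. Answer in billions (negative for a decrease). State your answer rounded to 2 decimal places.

Before: m₁ = (1 + 0.508) / (0.165 + 0.02 + 0.508) ≈ 2.17605, MB₁ = 39, so M₁ = 2.17605 × 39 ≈ 84.8659 billion.
After: m₂ = (1 + 0.508) / (0.165 + 0.125 + 0.508) ≈ 1.88972, MB₂ = 39 + 4.98 = 43.98, so M₂ = 1.88972 × 43.98 ≈ 83.1099 billion.
ΔM = M₂ − M₁ = 83.1099 − 84.8659 = -1.756 billion.

-1.76 billion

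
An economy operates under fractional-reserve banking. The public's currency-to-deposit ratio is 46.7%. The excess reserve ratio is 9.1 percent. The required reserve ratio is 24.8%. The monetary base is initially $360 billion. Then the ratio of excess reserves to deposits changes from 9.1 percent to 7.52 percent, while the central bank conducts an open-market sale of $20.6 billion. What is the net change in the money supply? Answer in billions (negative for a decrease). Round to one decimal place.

Before: m₁ = (1 + 0.467) / (0.248 + 0.091 + 0.467) ≈ 1.82010, MB₁ = 360, so M₁ = 1.82010 × 360 = 655.236 billion.
After: m₂ = (1 + 0.467) / (0.248 + 0.0752 + 0.467) ≈ 1.85649, MB₂ = 360 − 20.6 = 339.4, so M₂ = 1.85649 × 339.4 ≈ 630.0927 billion.
ΔM = M₂ − M₁ = 630.0927 − 655.236 = -25.1433 billion.

-25.1 billion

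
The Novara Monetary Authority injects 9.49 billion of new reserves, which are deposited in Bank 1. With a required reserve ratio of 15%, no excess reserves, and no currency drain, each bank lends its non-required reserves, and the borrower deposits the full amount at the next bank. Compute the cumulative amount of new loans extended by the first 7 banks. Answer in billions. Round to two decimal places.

Bank i lends (1 − rr)^i of the original deposit: Bank 1 lends 9.49·0.8500 = 8.0665, Bank 2 lends 9.49·0.8500² ≈ 6.8565, and so on.
Summing a geometric series: total = 9.49·[0.8500·(1 − 0.8500^7) / (1 − 0.8500)] ≈ 36.5371 billion.

36.54 billion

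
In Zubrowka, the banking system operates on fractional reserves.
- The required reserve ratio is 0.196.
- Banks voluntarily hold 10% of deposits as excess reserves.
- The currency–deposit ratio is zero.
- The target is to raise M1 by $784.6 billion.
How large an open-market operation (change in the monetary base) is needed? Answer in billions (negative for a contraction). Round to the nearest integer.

The money multiplier is m = 1 / (rr + e) = 1 / (0.196 + 0.1) ≈ 3.3784.
ΔMB = ΔM / m = (+784.6) / 3.3784 ≈ 232.2401 billion.

$232 billion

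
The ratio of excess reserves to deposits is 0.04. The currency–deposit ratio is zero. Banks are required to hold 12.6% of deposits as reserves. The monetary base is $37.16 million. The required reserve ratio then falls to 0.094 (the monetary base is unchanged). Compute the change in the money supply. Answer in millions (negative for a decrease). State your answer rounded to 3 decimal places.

$53.458 million

Initially m₁ = 1 / (0.126 + 0.04) ≈ 6.024096, so M₁ = 6.024096 × 37.16 ≈ 223.8554 million.
After the change m₂ = 1 / (0.094 + 0.04) ≈ 7.462687, so M₂ = 7.462687 × 37.16 ≈ 277.3134 million.
ΔM = M₂ − M₁ = 277.3134 − 223.8554 = 53.458 million.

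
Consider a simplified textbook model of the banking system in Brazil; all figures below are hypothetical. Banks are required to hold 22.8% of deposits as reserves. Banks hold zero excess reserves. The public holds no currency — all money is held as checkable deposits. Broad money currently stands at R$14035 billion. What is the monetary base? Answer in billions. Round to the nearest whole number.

With no currency drain and no excess reserves, the money multiplier is m = 1/rr = 1/0.228 ≈ 4.385965.
The monetary base is MB = M / m = 14035 / 4.385965 ≈ 3199.9799 billion.

R$3200 billion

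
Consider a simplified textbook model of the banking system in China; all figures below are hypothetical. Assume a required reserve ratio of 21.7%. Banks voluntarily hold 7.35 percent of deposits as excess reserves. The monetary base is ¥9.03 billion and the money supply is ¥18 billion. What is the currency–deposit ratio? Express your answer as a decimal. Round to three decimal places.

Using m = M/MB = 18/9.03 ≈ 1.993355. From m = (1 + c)/(c + rr + e), rearranging gives 1 + c = m·(c + rr + e), so c·(1 − m) = m·(rr + e) − 1.
Hence c = [m·(rr + e) − 1]/(1 − m) = [1.993355 × (0.217 + 0.0735) − 1] / (1 − 1.993355) ≈ 0.423746.

0.424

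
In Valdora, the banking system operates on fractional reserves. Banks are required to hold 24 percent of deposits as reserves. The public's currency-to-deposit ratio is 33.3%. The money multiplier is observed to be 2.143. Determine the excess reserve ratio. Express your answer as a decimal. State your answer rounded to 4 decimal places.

0.0490

Using m = 2.143. Since m = (1 + c)/(c + rr + e), the denominator satisfies c + rr + e = (1 + c)/m = (1 + 0.333) / 2.143 ≈ 0.622025.
With c = 0.333 and rr = 0.24, the excess reserve ratio is 0.622025 − 0.333 − 0.24 = 0.049025.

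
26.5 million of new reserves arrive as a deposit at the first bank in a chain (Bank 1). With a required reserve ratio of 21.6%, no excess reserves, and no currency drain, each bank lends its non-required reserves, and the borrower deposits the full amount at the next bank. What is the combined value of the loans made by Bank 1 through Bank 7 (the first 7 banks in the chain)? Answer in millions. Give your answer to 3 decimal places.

Bank i lends (1 − rr)^i of the original deposit: Bank 1 lends 26.5·0.7840 = 20.7760, Bank 2 lends 26.5·0.7840² ≈ 16.2884, and so on.
Summing a geometric series: total = 26.5·[0.7840·(1 − 0.7840^7) / (1 − 0.7840)] ≈ 78.6738 million.

78.674 million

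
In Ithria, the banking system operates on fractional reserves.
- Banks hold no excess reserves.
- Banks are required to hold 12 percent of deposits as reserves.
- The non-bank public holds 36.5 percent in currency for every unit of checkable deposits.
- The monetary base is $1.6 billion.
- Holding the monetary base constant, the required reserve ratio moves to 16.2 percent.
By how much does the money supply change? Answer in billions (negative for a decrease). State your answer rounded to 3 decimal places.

Initially m₁ = (1 + 0.365) / (0.12 + 0.365) ≈ 2.81443, so M₁ = 2.81443 × 1.6 ≈ 4.5031 billion.
After the change m₂ = (1 + 0.365) / (0.162 + 0.365) ≈ 2.59013, so M₂ = 2.59013 × 1.6 ≈ 4.1442 billion.
ΔM = M₂ − M₁ = 4.1442 − 4.5031 = -0.3589 billion.

-0.359 billion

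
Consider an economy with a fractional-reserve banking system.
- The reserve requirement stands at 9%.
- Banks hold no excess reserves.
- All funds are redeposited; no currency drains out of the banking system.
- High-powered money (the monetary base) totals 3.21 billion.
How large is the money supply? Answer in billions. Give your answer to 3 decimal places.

35.667 billion

With no currency drain or excess reserves, the money multiplier is m = 1/rr = 1/0.09 ≈ 11.11111.
Money supply M = m × MB = 11.11111 × 3.21 ≈ 35.6667 billion.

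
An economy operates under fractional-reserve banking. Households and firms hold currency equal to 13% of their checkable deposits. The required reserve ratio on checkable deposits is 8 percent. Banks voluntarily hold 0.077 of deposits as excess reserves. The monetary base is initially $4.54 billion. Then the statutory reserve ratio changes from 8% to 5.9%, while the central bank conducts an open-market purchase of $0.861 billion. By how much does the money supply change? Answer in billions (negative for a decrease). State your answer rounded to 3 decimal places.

Before: m₁ = (1 + 0.13) / (0.08 + 0.077 + 0.13) ≈ 3.93728, MB₁ = 4.54, so M₁ = 3.93728 × 4.54 ≈ 17.8753 billion.
After: m₂ = (1 + 0.13) / (0.059 + 0.077 + 0.13) ≈ 4.24812, MB₂ = 4.54 + 0.861 = 5.401, so M₂ = 4.24812 × 5.401 ≈ 22.9441 billion.
ΔM = M₂ − M₁ = 22.9441 − 17.8753 = 5.0688 billion.

$5.069 billion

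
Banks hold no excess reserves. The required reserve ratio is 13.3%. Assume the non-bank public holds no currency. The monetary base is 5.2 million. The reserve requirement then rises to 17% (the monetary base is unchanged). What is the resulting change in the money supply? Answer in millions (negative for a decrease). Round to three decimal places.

-8.510 million

Initially m₁ = 1 / (0.133) ≈ 7.51880, so M₁ = 7.51880 × 5.2 ≈ 39.0978 million.
After the change m₂ = 1 / (0.17) ≈ 5.88235, so M₂ = 5.88235 × 5.2 ≈ 30.5882 million.
ΔM = M₂ − M₁ = 30.5882 − 39.0978 = -8.5096 million.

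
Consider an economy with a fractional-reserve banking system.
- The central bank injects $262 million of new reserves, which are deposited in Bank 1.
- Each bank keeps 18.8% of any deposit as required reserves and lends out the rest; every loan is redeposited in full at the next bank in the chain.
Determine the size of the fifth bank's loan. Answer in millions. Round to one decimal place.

$92.5 million

Each bank lends a fraction (1 − rr) = 0.8120 of the deposit it receives, so Bank 5 receives 262·0.8120^4 and lends 262·0.8120^5 ≈ 92.4872 million.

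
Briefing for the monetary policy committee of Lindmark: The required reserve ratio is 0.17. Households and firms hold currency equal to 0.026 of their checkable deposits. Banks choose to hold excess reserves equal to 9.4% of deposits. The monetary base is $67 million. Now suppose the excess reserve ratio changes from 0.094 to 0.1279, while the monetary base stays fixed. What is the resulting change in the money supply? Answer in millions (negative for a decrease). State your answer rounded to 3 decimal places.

Initially m₁ = (1 + 0.026) / (0.17 + 0.094 + 0.026) ≈ 3.537931, so M₁ = 3.537931 × 67 ≈ 237.0414 million.
After the change m₂ = (1 + 0.026) / (0.17 + 0.1279 + 0.026) ≈ 3.167644, so M₂ = 3.167644 × 67 ≈ 212.2321 million.
ΔM = M₂ − M₁ = 212.2321 − 237.0414 = -24.8093 million.

-24.809 million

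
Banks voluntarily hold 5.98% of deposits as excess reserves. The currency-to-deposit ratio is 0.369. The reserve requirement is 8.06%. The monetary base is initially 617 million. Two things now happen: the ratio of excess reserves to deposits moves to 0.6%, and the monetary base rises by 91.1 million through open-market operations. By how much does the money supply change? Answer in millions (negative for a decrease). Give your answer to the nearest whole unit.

470 million

Before: m₁ = (1 + 0.369) / (0.0806 + 0.0598 + 0.369) ≈ 2.6875, MB₁ = 617, so M₁ = 2.6875 × 617 = 1658.1875 million.
After: m₂ = (1 + 0.369) / (0.0806 + 0.006 + 0.369) ≈ 3.0048, MB₂ = 617 + 91.1 = 708.1, so M₂ = 3.0048 × 708.1 ≈ 2127.6989 million.
ΔM = M₂ − M₁ = 2127.6989 − 1658.1875 = 469.5114 million.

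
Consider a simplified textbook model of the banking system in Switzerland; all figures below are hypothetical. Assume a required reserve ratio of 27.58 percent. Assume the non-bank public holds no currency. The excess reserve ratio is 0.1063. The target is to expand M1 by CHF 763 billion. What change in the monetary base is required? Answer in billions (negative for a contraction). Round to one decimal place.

CHF 291.5 billion

The money multiplier is m = 1 / (rr + e) = 1 / (0.2758 + 0.1063) ≈ 2.61712.
ΔMB = ΔM / m = (+763) / 2.61712 ≈ 291.5418 billion.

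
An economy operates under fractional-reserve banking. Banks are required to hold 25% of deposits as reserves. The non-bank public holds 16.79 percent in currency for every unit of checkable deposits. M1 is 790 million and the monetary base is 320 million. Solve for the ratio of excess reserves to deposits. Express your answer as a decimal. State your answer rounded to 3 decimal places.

0.055

Using m = M/MB = 790/320 = 2.468750. Since m = (1 + c)/(c + rr + e), the denominator satisfies c + rr + e = (1 + c)/m = (1 + 0.1679) / 2.468750 ≈ 0.473073.
With c = 0.1679 and rr = 0.25, the ratio of excess reserves to deposits is 0.473073 − 0.1679 − 0.25 = 0.055173.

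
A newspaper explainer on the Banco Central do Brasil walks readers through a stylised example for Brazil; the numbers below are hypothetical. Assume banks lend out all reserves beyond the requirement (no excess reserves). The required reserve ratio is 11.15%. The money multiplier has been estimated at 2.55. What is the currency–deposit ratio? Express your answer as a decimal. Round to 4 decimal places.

Using m = 2.55. From m = (1 + c)/(c + rr + e), rearranging gives 1 + c = m·(c + rr + e), so c·(1 − m) = m·(rr + e) − 1.
Hence c = [m·(rr + e) − 1]/(1 − m) = [2.55 × (0.1115 + 0) − 1] / (1 − 2.55) ≈ 0.461726.

0.4617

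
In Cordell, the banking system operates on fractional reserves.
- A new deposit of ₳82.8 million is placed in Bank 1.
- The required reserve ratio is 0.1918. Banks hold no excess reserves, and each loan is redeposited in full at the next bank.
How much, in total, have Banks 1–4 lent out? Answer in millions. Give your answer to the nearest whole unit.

₳200 million

Bank i lends (1 − rr)^i of the original deposit: Bank 1 lends 82.8·0.8082 ≈ 66.9190, Bank 2 lends 82.8·0.8082² ≈ 54.0839, and so on.
Summing a geometric series: total = 82.8·[0.8082·(1 − 0.8082^4) / (1 − 0.8082)] ≈ 200.0404 million.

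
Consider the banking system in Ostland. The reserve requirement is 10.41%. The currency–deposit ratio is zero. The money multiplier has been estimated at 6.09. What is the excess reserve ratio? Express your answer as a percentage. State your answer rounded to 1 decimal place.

6.0%

Using m = 6.09. Since m = (1 + c)/(c + rr + e), the denominator satisfies c + rr + e = (1 + c)/m = (1 + 0) / 6.09 ≈ 0.164204.
With c = 0 and rr = 0.1041, the excess reserve ratio is 0.164204 − 0 − 0.1041 = 0.060104.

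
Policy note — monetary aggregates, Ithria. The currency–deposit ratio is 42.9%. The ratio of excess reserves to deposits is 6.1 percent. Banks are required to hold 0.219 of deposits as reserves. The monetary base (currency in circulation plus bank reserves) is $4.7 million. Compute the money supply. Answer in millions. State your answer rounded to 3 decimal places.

The money multiplier is m = (1 + c) / (rr + e + c) = (1 + 0.429) / (0.219 + 0.061 + 0.429) ≈ 2.01551.
So M = m × MB = 2.01551 × 4.7 ≈ 9.4729 million.

$9.473 million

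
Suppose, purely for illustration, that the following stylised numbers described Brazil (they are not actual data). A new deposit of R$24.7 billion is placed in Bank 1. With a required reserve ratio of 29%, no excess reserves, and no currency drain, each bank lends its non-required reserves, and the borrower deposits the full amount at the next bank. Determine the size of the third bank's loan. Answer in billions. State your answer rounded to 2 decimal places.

Each bank lends a fraction (1 − rr) = 0.7100 of the deposit it receives, so Bank 3 receives 24.7·0.7100^2 and lends 24.7·0.7100^3 ≈ 8.8404 billion.

R$8.84 billion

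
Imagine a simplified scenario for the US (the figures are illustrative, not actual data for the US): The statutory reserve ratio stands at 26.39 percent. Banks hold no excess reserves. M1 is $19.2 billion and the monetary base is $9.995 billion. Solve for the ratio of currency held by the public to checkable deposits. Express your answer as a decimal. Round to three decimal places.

Using m = M/MB = 19.2/9.995 ≈ 1.920960. From m = (1 + c)/(c + rr + e), rearranging gives 1 + c = m·(c + rr + e), so c·(1 − m) = m·(rr + e) − 1.
Hence c = [m·(rr + e) − 1]/(1 − m) = [1.920960 × (0.2639 + 0) − 1] / (1 − 1.920960) ≈ 0.535375.

0.535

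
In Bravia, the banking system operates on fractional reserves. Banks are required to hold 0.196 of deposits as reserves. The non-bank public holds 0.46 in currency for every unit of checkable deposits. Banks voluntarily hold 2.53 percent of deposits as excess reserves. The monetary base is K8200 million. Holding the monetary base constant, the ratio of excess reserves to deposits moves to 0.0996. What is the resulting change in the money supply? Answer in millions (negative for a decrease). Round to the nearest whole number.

-1728 million

Initially m₁ = (1 + 0.46) / (0.196 + 0.0253 + 0.46) ≈ 2.14296, so M₁ = 2.14296 × 8200 = 17572.272 million.
After the change m₂ = (1 + 0.46) / (0.196 + 0.0996 + 0.46) ≈ 1.93224, so M₂ = 1.93224 × 8200 = 15844.368 million.
ΔM = M₂ − M₁ = 15844.368 − 17572.272 = -1727.904 million.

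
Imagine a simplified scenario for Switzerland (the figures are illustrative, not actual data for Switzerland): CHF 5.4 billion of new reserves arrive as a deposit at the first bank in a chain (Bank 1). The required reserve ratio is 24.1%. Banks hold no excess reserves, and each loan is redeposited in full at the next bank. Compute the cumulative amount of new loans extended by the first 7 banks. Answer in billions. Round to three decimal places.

Bank i lends (1 − rr)^i of the original deposit: Bank 1 lends 5.4·0.7590 = 4.0986, Bank 2 lends 5.4·0.7590² ≈ 3.1108, and so on.
Summing a geometric series: total = 5.4·[0.7590·(1 − 0.7590^7) / (1 − 0.7590)] ≈ 14.5388 billion.

CHF 14.539 billion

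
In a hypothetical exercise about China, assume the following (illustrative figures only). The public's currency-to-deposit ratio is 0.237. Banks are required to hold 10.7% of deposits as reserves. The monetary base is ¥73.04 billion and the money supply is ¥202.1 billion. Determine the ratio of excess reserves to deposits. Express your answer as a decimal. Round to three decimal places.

Using m = M/MB = 202.1/73.04 ≈ 2.766977. Since m = (1 + c)/(c + rr + e), the denominator satisfies c + rr + e = (1 + c)/m = (1 + 0.237) / 2.766977 ≈ 0.447058.
With c = 0.237 and rr = 0.107, the ratio of excess reserves to deposits is 0.447058 − 0.237 − 0.107 = 0.103058.

0.103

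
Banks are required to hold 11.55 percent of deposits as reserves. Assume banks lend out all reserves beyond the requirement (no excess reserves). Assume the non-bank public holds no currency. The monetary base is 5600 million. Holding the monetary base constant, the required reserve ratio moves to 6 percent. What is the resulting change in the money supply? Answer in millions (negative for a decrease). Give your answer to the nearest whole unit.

44848 million

Initially m₁ = 1 / (0.1155) ≈ 8.65801, so M₁ = 8.65801 × 5600 = 48484.856 million.
After the change m₂ = 1 / (0.06) ≈ 16.66667, so M₂ = 16.66667 × 5600 = 93333.352 million.
ΔM = M₂ − M₁ = 93333.352 − 48484.856 = 44848.496 million.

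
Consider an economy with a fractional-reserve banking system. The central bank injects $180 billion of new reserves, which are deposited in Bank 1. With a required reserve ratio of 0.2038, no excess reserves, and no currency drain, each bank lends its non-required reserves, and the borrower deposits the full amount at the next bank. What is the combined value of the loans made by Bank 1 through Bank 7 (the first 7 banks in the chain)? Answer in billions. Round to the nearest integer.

$561 billion

Bank i lends (1 − rr)^i of the original deposit: Bank 1 lends 180·0.7962 = 143.3160, Bank 2 lends 180·0.7962² ≈ 114.1082, and so on.
Summing a geometric series: total = 180·[0.7962·(1 − 0.7962^7) / (1 − 0.7962)] ≈ 560.5774 billion.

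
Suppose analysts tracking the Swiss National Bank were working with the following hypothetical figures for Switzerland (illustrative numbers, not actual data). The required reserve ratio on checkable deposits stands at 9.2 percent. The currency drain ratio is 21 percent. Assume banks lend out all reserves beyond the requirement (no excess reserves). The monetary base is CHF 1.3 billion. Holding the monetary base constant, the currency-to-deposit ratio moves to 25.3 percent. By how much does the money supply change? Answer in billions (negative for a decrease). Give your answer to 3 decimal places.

Initially m₁ = (1 + 0.21) / (0.092 + 0.21) ≈ 4.00662, so M₁ = 4.00662 × 1.3 ≈ 5.2086 billion.
After the change m₂ = (1 + 0.253) / (0.092 + 0.253) ≈ 3.63188, so M₂ = 3.63188 × 1.3 ≈ 4.7214 billion.
ΔM = M₂ − M₁ = 4.7214 − 5.2086 = -0.4872 billion.

-0.487 billion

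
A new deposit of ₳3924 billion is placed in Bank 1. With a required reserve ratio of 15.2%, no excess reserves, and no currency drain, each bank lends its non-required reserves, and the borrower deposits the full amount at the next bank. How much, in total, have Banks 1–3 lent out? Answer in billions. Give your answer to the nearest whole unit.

₳8542 billion

Bank i lends (1 − rr)^i of the original deposit: Bank 1 lends 3924·0.8480 = 3327.5520, Bank 2 lends 3924·0.8480² ≈ 2821.7641, and so on.
Summing a geometric series: total = 3924·[0.8480·(1 − 0.8480^3) / (1 − 0.8480)] ≈ 8542.1720 billion.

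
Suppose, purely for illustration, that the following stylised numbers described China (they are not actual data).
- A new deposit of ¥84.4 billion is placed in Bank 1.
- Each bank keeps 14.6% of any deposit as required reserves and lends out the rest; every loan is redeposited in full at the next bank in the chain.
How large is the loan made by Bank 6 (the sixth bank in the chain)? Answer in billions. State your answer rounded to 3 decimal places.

Each bank lends a fraction (1 − rr) = 0.8540 of the deposit it receives, so Bank 6 receives 84.4·0.8540^5 and lends 84.4·0.8540^6 ≈ 32.7408 billion.

¥32.741 billion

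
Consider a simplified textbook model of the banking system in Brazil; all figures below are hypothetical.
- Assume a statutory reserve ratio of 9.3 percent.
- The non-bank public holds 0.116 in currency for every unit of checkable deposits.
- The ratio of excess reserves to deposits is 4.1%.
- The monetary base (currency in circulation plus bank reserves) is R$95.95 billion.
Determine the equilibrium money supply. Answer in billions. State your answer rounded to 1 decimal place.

R$428.3 billion

The money multiplier is m = (1 + c) / (rr + e + c) = (1 + 0.116) / (0.093 + 0.041 + 0.116) = 4.4640.
So M = m × MB = 4.4640 × 95.95 = 428.3208 billion.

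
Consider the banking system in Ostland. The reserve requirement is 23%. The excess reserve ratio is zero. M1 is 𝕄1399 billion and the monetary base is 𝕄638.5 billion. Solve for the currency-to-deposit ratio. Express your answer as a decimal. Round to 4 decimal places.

0.4165

Using m = M/MB = 1399/638.5 ≈ 2.191073. From m = (1 + c)/(c + rr + e), rearranging gives 1 + c = m·(c + rr + e), so c·(1 − m) = m·(rr + e) − 1.
Hence c = [m·(rr + e) − 1]/(1 − m) = [2.191073 × (0.23 + 0) − 1] / (1 − 2.191073) ≈ 0.416476.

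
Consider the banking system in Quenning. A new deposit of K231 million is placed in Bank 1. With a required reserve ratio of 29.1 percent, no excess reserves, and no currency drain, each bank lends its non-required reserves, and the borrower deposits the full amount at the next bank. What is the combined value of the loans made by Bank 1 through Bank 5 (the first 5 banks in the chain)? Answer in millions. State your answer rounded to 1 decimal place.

K462.0 million

Bank i lends (1 − rr)^i of the original deposit: Bank 1 lends 231·0.7090 = 163.7790, Bank 2 lends 231·0.7090² ≈ 116.1193, and so on.
Summing a geometric series: total = 231·[0.7090·(1 − 0.7090^5) / (1 − 0.7090)] ≈ 461.9829 million.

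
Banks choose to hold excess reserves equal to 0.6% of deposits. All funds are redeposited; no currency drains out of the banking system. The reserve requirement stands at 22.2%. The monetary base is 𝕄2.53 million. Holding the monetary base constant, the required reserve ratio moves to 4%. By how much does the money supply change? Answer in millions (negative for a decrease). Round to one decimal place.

Initially m₁ = 1 / (0.222 + 0.006) ≈ 4.3860, so M₁ = 4.3860 × 2.53 ≈ 11.0966 million.
After the change m₂ = 1 / (0.04 + 0.006) ≈ 21.7391, so M₂ = 21.7391 × 2.53 ≈ 54.9999 million.
ΔM = M₂ − M₁ = 54.9999 − 11.0966 = 43.9033 million.

𝕄43.9 million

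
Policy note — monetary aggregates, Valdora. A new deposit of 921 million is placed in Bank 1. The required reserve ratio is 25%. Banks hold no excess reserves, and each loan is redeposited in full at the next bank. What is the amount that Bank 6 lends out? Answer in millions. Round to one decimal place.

163.9 million

Each bank lends a fraction (1 − rr) = 0.7500 of the deposit it receives, so Bank 6 receives 921·0.7500^5 and lends 921·0.7500^6 ≈ 163.9182 million.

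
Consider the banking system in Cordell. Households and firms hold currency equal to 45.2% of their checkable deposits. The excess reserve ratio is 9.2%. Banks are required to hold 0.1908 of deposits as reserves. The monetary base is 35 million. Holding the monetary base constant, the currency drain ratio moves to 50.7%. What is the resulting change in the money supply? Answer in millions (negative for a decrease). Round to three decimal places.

Initially m₁ = (1 + 0.452) / (0.1908 + 0.092 + 0.452) ≈ 1.976048, so M₁ = 1.976048 × 35 ≈ 69.1617 million.
After the change m₂ = (1 + 0.507) / (0.1908 + 0.092 + 0.507) ≈ 1.908078, so M₂ = 1.908078 × 35 ≈ 66.7827 million.
ΔM = M₂ − M₁ = 66.7827 − 69.1617 = -2.379 million.

-2.379 million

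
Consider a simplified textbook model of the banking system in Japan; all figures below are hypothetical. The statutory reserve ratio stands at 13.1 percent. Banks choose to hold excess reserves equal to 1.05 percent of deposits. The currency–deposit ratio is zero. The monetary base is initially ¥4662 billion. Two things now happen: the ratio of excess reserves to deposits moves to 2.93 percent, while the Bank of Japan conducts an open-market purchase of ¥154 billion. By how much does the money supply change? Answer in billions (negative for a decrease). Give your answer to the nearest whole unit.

-2903 billion

Before: m₁ = 1 / (0.131 + 0.0105) ≈ 7.06714, MB₁ = 4662, so M₁ = 7.06714 × 4662 ≈ 32947.0067 billion.
After: m₂ = 1 / (0.131 + 0.0293) ≈ 6.23830, MB₂ = 4662 + 154 = 4816, so M₂ = 6.23830 × 4816 = 30043.6528 billion.
ΔM = M₂ − M₁ = 30043.6528 − 32947.0067 = -2903.3539 billion.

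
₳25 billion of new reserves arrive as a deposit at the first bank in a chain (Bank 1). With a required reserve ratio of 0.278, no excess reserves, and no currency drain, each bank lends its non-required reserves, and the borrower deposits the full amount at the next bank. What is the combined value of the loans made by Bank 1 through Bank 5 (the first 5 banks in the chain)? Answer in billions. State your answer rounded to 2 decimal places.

Bank i lends (1 − rr)^i of the original deposit: Bank 1 lends 25·0.7220 = 18.0500, Bank 2 lends 25·0.7220² = 13.0321, and so on.
Summing a geometric series: total = 25·[0.7220·(1 − 0.7220^5) / (1 − 0.7220)] ≈ 52.1896 billion.

₳52.19 billion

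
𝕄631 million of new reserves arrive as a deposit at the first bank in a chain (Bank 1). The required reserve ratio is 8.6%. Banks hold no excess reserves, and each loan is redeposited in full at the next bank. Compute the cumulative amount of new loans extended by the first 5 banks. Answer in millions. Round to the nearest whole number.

𝕄2429 million

Bank i lends (1 − rr)^i of the original deposit: Bank 1 lends 631·0.9140 = 576.7340, Bank 2 lends 631·0.9140² ≈ 527.1349, and so on.
Summing a geometric series: total = 631·[0.9140·(1 − 0.9140^5) / (1 − 0.9140)] ≈ 2428.5314 million.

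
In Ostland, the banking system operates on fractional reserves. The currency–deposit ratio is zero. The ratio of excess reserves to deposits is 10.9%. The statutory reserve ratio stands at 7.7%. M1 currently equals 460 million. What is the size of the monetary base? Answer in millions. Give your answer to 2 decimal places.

The money multiplier is m = 1 / (rr + e) = 1 / (0.077 + 0.109) ≈ 5.376344.
MB = M / m = 460 / 5.376344 ≈ 85.56 million.

85.56 million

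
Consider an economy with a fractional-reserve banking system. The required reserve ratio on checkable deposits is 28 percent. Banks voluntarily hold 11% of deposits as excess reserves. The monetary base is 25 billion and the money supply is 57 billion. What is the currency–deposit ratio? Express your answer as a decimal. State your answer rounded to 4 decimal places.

Using m = M/MB = 57/25 = 2.280000. From m = (1 + c)/(c + rr + e), rearranging gives 1 + c = m·(c + rr + e), so c·(1 − m) = m·(rr + e) − 1.
Hence c = [m·(rr + e) − 1]/(1 − m) = [2.280000 × (0.28 + 0.11) − 1] / (1 − 2.280000) ≈ 0.086563.

0.0866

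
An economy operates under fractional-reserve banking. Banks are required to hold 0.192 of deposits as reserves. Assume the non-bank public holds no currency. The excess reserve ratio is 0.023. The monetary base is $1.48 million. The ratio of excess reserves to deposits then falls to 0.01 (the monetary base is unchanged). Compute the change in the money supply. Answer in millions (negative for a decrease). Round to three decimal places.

Initially m₁ = 1 / (0.192 + 0.023) ≈ 4.65116, so M₁ = 4.65116 × 1.48 ≈ 6.8837 million.
After the change m₂ = 1 / (0.192 + 0.01) ≈ 4.95050, so M₂ = 4.95050 × 1.48 ≈ 7.3267 million.
ΔM = M₂ − M₁ = 7.3267 − 6.8837 = 0.443 million.

$0.443 million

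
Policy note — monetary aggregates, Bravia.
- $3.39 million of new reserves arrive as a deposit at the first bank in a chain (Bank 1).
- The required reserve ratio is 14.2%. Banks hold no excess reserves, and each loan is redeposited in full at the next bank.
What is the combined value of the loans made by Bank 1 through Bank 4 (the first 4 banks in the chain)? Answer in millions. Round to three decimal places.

Bank i lends (1 − rr)^i of the original deposit: Bank 1 lends 3.39·0.8580 ≈ 2.9086, Bank 2 lends 3.39·0.8580² ≈ 2.4956, and so on.
Summing a geometric series: total = 3.39·[0.8580·(1 − 0.8580^4) / (1 − 0.8580)] ≈ 9.3826 million.

$9.383 million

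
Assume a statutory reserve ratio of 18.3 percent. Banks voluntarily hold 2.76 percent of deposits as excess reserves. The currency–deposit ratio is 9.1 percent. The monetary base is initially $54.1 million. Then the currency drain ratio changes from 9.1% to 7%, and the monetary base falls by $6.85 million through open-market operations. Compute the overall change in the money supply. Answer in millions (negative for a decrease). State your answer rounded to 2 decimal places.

-15.52 million

Before: m₁ = (1 + 0.091) / (0.183 + 0.0276 + 0.091) ≈ 3.61737, MB₁ = 54.1, so M₁ = 3.61737 × 54.1 ≈ 195.6997 million.
After: m₂ = (1 + 0.07) / (0.183 + 0.0276 + 0.07) ≈ 3.81326, MB₂ = 54.1 − 6.85 = 47.25, so M₂ = 3.81326 × 47.25 ≈ 180.1765 million.
ΔM = M₂ − M₁ = 180.1765 − 195.6997 = -15.5232 million.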